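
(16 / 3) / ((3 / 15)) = 80 / 3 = 26.67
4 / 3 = 1.33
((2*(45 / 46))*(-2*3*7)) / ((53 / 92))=-7560 / 53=-142.64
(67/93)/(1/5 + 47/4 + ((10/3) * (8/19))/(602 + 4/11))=0.06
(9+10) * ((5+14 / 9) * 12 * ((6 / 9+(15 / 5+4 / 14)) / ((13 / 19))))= 7071268 / 819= 8634.03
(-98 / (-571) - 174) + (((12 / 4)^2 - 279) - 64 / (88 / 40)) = -2970406 / 6281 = -472.92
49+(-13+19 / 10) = 379 / 10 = 37.90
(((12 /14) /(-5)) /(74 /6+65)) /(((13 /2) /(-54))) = 243 /13195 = 0.02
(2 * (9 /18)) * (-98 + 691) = 593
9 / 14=0.64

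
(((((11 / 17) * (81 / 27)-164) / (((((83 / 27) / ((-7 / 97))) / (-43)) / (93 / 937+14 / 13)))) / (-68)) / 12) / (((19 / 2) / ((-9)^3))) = -4102605864315 / 226736062072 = -18.09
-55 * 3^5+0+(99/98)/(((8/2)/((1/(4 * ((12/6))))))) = -41912541/3136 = -13364.97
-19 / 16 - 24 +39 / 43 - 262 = -196961 / 688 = -286.28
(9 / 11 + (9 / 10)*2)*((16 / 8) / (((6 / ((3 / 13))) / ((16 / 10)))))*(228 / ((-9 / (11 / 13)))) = -29184 / 4225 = -6.91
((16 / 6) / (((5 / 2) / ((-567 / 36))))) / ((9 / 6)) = -56 / 5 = -11.20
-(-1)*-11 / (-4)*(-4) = -11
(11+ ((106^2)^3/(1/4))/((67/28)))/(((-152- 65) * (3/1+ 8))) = -993404201.70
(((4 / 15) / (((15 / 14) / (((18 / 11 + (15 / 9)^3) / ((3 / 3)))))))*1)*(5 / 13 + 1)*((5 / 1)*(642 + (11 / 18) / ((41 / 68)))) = 49455077504 / 7123545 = 6942.48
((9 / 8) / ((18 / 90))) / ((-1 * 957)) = -15 / 2552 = -0.01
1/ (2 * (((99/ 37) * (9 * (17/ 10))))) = 185/ 15147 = 0.01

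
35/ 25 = 7/ 5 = 1.40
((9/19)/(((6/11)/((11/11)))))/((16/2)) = 33/304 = 0.11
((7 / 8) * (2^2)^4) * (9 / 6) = 336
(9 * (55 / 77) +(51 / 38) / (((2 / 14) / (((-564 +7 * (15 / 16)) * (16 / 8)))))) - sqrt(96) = -22274901 / 2128 - 4 * sqrt(6) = -10477.33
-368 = -368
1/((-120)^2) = 0.00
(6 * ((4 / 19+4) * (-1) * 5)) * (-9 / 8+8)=-16500 / 19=-868.42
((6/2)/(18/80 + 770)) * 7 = 0.03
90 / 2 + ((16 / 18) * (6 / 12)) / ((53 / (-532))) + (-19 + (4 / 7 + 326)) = 1162340 / 3339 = 348.11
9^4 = 6561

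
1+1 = 2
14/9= 1.56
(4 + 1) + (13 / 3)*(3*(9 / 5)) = 142 / 5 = 28.40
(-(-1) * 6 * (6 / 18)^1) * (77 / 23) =154 / 23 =6.70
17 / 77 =0.22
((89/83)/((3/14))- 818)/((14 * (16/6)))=-21.78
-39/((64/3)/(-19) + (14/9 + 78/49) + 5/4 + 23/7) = -1307124/219875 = -5.94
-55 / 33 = -5 / 3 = -1.67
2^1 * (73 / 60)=73 / 30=2.43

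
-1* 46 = -46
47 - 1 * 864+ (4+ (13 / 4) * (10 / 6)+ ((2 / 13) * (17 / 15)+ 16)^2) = -83042561 / 152100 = -545.97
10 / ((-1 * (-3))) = 10 / 3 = 3.33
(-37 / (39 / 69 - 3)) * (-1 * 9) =-7659 / 56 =-136.77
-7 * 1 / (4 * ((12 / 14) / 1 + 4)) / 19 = -49 / 2584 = -0.02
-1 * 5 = -5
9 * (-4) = -36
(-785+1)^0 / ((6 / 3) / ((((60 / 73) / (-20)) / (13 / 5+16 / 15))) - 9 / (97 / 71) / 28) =-0.01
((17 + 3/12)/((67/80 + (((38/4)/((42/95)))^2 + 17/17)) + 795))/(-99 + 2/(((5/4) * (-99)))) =-3274425/23655459578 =-0.00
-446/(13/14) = -6244/13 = -480.31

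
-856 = -856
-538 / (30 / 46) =-12374 / 15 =-824.93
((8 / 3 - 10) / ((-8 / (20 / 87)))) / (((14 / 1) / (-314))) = -8635 / 1827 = -4.73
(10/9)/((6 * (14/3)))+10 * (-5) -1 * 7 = -56.96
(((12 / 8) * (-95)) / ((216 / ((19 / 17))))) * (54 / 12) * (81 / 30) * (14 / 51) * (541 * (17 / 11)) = -12303963 / 5984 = -2056.14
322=322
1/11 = 0.09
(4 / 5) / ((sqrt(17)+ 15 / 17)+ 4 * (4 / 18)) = -41463 / 405640+ 23409 * sqrt(17) / 405640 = 0.14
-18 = -18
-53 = -53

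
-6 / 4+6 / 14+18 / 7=3 / 2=1.50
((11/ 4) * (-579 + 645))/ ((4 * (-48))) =-121/ 128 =-0.95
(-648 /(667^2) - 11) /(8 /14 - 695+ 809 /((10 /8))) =171304945 /735401517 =0.23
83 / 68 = 1.22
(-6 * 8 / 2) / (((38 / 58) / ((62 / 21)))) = -108.15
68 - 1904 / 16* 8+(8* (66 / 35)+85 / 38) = -1152681 / 1330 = -866.68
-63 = -63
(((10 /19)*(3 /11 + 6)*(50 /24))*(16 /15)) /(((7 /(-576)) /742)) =-93619200 /209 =-447938.76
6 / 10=3 / 5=0.60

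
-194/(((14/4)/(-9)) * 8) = 62.36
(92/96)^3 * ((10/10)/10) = 12167/138240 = 0.09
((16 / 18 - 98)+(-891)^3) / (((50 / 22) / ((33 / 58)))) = -770302046173 / 4350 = -177080930.15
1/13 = 0.08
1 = 1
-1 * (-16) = 16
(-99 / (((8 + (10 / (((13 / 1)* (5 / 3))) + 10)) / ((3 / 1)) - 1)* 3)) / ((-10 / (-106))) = -67.87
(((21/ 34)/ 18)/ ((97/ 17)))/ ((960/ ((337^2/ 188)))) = 794983/ 210078720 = 0.00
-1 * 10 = -10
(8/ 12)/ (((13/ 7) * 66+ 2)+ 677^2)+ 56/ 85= 6342854/ 9627525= 0.66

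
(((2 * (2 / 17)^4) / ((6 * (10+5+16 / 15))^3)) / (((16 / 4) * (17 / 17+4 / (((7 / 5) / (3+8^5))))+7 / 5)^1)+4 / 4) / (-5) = -15325080351703044249 / 76625401758515133745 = -0.20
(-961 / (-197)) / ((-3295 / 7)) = -6727 / 649115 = -0.01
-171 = -171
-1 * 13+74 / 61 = -719 / 61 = -11.79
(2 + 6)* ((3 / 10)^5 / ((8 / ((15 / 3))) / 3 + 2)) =729 / 95000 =0.01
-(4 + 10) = -14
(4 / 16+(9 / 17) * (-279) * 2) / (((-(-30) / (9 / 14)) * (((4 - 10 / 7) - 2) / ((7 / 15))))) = -140497 / 27200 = -5.17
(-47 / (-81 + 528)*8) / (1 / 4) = -3.36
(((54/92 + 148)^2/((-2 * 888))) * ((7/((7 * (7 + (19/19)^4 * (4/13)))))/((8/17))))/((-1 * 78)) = 158838565/3427310592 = 0.05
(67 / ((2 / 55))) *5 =18425 / 2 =9212.50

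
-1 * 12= -12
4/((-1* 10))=-2/5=-0.40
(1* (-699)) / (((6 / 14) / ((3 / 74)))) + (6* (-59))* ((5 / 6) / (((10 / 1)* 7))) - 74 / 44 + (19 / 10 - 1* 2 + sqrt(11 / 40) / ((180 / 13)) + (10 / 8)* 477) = 13* sqrt(110) / 3600 + 29865057 / 56980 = 524.17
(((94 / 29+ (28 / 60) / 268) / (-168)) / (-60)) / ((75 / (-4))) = -378083 / 22033620000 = -0.00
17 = 17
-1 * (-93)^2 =-8649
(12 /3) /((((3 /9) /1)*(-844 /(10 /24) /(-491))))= 2455 /844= 2.91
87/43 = 2.02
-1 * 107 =-107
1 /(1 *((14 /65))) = 65 /14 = 4.64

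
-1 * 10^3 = -1000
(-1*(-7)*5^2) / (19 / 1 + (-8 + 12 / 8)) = 14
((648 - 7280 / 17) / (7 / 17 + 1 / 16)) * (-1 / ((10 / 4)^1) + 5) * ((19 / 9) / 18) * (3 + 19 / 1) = 287343232 / 52245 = 5499.92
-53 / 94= -0.56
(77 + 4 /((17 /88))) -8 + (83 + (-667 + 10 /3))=-25039 /51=-490.96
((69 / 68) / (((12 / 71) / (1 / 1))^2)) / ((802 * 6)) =115943 / 15706368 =0.01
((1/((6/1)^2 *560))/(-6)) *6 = -1/20160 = -0.00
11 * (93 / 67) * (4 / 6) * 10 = 6820 / 67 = 101.79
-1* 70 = -70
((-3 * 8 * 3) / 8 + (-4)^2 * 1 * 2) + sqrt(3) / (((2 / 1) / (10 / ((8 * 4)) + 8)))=133 * sqrt(3) / 32 + 23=30.20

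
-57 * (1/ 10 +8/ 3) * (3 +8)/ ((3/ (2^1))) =-17347/ 15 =-1156.47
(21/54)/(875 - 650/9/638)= 2233/5023600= 0.00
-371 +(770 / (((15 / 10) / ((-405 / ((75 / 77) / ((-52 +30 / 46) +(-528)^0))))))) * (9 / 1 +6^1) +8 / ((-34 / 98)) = 63027724683 / 391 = 161196226.81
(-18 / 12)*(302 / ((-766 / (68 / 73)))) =15402 / 27959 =0.55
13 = 13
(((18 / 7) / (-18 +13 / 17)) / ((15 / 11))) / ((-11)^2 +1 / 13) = -7293 / 8070685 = -0.00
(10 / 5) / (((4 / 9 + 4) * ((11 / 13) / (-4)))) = -117 / 55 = -2.13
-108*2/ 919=-216/ 919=-0.24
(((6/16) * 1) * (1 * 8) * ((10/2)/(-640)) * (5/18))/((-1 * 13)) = 5/9984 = 0.00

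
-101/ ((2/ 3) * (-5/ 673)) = 20391.90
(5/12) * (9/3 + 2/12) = 95/72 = 1.32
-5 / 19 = -0.26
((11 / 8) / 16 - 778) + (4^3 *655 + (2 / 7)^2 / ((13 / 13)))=258043675 / 6272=41142.17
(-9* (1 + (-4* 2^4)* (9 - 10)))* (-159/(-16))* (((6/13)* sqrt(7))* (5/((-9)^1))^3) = 33125* sqrt(7)/72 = 1217.23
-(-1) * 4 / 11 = 4 / 11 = 0.36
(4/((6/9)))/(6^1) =1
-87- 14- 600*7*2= -8501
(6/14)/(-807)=-1/1883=-0.00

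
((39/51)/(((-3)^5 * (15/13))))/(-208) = 0.00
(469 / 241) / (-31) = -469 / 7471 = -0.06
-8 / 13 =-0.62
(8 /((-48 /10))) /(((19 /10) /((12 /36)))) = -50 /171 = -0.29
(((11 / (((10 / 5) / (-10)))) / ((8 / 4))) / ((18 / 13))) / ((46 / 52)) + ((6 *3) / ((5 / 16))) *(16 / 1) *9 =17122933 / 2070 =8271.95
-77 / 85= -0.91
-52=-52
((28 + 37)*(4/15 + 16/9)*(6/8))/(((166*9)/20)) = 2990/2241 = 1.33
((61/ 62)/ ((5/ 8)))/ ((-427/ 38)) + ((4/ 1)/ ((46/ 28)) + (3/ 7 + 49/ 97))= 7814818/ 2420635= 3.23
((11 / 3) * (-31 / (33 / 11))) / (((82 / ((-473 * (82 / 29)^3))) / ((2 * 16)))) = 34705092224 / 219501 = 158109.04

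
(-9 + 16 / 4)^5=-3125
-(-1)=1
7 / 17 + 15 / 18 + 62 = 6451 / 102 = 63.25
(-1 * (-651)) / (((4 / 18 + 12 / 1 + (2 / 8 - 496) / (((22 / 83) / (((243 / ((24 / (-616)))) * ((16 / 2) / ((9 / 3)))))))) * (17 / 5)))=29295 / 4759421983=0.00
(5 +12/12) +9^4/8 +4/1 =6641/8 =830.12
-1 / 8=-0.12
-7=-7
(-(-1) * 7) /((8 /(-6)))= -21 /4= -5.25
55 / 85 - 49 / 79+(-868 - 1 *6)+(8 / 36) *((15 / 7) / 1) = -24635236 / 28203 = -873.50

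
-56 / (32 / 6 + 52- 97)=24 / 17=1.41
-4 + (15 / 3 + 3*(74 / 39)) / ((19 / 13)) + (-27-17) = -773 / 19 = -40.68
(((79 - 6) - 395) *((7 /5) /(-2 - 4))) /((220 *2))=1127 /6600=0.17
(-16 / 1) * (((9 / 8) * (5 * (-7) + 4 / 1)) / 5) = 558 / 5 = 111.60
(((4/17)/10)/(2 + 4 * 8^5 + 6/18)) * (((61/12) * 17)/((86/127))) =7747/338171780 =0.00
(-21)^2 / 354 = 147 / 118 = 1.25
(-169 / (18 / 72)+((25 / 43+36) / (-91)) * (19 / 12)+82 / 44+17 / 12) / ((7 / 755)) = -5049777485 / 69531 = -72626.27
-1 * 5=-5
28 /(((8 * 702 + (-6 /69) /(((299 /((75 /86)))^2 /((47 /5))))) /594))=2007432940656 /677834498603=2.96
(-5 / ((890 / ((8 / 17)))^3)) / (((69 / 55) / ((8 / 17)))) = -5632 / 20313501967905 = -0.00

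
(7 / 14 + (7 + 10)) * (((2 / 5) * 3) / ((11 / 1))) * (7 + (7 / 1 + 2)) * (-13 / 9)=-44.12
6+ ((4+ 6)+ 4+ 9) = 29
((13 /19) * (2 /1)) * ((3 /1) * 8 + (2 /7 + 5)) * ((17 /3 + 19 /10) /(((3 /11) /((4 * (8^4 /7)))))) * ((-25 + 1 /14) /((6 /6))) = -3805056606208 /58653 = -64874032.12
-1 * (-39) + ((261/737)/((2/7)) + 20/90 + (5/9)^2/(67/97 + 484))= 45425526545/1122661782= 40.46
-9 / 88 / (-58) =9 / 5104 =0.00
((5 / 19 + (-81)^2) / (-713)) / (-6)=62332 / 40641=1.53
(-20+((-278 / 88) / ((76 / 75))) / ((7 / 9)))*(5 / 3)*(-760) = 14049625 / 462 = 30410.44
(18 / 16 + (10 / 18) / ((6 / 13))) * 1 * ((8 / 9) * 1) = 503 / 243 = 2.07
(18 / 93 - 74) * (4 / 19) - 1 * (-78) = 36790 / 589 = 62.46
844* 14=11816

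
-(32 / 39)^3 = -32768 / 59319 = -0.55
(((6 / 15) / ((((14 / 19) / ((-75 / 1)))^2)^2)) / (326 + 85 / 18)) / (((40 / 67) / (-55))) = -5470152705703125 / 457380896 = -11959731.49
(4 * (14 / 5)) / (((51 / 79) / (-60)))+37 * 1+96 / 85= -85239 / 85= -1002.81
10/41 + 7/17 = 457/697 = 0.66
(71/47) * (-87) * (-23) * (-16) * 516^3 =-312301826989056/47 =-6644719723171.40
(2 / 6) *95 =31.67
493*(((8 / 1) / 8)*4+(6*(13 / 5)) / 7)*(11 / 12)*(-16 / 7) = -4728856 / 735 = -6433.82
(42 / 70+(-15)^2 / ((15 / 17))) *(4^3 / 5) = 81792 / 25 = 3271.68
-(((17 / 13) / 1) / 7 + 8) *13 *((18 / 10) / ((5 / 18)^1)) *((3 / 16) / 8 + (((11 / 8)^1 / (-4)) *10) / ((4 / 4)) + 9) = -1725867 / 448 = -3852.38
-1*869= -869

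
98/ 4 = 49/ 2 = 24.50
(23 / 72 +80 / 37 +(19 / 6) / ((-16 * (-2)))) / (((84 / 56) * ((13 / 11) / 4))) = 604967 / 103896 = 5.82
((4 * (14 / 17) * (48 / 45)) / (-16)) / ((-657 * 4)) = 14 / 167535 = 0.00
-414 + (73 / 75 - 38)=-33827 / 75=-451.03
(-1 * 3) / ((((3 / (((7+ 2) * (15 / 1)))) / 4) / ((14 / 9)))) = -840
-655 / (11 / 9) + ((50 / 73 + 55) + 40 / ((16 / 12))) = -450.22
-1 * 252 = -252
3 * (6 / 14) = 1.29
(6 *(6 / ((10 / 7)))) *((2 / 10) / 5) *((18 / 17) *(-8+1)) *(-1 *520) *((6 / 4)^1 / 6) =412776 / 425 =971.24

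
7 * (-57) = -399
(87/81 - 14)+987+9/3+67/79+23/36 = 8349083/8532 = 978.56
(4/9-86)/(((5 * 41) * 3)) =-154/1107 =-0.14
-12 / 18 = -2 / 3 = -0.67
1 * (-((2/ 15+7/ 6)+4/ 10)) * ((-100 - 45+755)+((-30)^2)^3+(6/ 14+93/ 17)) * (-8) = 347004293168/ 35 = 9914408376.23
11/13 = 0.85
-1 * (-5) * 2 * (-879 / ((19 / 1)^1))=-8790 / 19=-462.63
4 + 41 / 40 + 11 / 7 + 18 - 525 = -140113 / 280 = -500.40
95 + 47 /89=8502 /89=95.53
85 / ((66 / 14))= 595 / 33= 18.03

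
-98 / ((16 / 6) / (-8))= 294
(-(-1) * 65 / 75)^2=169 / 225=0.75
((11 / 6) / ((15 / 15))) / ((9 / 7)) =77 / 54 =1.43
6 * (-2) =-12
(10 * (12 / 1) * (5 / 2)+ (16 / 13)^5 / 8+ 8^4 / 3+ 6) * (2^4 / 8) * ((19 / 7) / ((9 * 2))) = 35379070042 / 70174377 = 504.16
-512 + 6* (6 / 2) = -494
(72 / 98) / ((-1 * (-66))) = 6 / 539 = 0.01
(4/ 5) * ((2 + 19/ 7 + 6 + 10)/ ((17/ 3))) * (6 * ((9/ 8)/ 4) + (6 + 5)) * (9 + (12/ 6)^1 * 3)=37845/ 68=556.54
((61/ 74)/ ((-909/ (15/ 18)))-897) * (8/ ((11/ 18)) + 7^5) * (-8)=12178617670774/ 100899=120701074.05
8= 8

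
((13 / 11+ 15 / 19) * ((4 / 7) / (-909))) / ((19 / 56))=-13184 / 3609639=-0.00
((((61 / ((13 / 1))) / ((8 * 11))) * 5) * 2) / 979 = 305 / 559988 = 0.00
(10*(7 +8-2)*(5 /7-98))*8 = -708240 /7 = -101177.14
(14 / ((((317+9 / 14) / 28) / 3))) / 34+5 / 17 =30467 / 75599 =0.40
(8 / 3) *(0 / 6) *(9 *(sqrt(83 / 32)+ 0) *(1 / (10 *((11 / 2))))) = 0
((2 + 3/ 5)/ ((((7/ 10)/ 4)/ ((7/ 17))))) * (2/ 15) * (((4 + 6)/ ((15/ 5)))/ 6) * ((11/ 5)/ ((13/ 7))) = 1232/ 2295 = 0.54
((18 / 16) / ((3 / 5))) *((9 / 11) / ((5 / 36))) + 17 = 617 / 22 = 28.05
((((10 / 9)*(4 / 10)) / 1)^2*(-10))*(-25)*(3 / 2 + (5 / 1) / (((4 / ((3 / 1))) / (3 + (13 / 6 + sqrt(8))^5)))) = 445293125*sqrt(2) / 2187 + 7572782125 / 26244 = 576499.66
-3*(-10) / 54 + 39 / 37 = 536 / 333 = 1.61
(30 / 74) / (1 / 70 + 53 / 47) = 49350 / 139009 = 0.36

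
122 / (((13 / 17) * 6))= 1037 / 39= 26.59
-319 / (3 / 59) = -18821 / 3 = -6273.67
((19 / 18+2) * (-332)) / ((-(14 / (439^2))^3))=32675925959785512965 / 12348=2646252507271259.55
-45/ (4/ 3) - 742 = -3103/ 4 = -775.75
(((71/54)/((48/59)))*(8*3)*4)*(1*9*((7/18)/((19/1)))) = 28.58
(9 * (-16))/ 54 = -8/ 3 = -2.67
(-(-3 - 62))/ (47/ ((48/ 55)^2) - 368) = -149760/ 705697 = -0.21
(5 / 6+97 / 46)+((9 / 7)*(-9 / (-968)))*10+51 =54.06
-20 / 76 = -5 / 19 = -0.26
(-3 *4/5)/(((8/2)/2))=-6/5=-1.20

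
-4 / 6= -2 / 3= -0.67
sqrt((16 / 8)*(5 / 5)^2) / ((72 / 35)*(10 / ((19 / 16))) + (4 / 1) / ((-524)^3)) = 4783937648*sqrt(2) / 82873626491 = 0.08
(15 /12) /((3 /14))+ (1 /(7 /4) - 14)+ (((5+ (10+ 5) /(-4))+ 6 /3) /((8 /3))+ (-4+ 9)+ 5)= 2435 /672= 3.62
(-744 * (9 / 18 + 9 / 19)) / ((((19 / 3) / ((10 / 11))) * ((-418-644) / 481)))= 11034140 / 234289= 47.10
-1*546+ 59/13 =-541.46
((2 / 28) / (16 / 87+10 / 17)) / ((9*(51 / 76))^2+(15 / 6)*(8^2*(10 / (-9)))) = -19221084 / 29359847587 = -0.00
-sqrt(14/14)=-1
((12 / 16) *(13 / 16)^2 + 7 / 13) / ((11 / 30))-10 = -525775 / 73216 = -7.18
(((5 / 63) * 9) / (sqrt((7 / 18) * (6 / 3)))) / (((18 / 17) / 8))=340 * sqrt(7) / 147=6.12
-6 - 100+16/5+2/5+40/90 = -4588/45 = -101.96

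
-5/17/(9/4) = -20/153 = -0.13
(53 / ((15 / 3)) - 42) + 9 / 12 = -613 / 20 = -30.65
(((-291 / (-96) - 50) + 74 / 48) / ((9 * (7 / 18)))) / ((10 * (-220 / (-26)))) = -8099 / 52800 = -0.15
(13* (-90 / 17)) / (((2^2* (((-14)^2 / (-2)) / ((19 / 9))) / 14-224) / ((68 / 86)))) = 11115 / 48461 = 0.23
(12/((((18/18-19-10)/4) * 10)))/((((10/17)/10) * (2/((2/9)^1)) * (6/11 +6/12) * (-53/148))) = 110704/127995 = 0.86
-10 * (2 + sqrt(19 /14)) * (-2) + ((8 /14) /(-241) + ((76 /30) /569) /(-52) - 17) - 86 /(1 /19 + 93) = 280956336113 /12728313780 + 10 * sqrt(266) /7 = 45.37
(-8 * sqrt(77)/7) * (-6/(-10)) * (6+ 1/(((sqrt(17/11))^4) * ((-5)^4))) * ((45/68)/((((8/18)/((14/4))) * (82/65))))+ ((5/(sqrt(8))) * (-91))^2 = 207025/8 - 3423948489 * sqrt(77)/201433000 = 25728.97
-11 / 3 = -3.67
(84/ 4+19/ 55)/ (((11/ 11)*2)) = 587/ 55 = 10.67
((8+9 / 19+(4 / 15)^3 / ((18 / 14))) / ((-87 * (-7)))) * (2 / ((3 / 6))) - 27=-1352867261 / 50209875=-26.94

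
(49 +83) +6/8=531/4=132.75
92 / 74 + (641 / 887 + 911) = 29962628 / 32819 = 912.97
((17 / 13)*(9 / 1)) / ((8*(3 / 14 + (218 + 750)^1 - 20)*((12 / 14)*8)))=833 / 3681600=0.00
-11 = -11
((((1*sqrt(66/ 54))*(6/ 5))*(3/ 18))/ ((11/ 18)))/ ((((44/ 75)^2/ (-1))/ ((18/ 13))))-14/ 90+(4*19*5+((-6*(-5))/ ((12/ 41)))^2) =1959497/ 180-30375*sqrt(11)/ 69212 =10884.64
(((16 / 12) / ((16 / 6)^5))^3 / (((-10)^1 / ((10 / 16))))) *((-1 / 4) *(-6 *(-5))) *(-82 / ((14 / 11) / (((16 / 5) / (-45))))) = 0.00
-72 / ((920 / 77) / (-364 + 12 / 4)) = 250173 / 115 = 2175.42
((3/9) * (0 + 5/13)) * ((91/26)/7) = 5/78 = 0.06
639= 639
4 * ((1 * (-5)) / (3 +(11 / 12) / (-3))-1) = -11.42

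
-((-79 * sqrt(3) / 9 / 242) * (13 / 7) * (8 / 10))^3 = 8665653464 * sqrt(3) / 18457229723625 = 0.00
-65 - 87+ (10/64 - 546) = -22331/32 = -697.84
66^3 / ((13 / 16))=4599936 / 13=353841.23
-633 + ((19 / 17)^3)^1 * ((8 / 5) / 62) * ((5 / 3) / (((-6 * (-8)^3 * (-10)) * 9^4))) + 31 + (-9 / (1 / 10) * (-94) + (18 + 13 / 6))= 181378637323872821 / 23022950008320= 7878.17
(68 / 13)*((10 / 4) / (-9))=-170 / 117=-1.45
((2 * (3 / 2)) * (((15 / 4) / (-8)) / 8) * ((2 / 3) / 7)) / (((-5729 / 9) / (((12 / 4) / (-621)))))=-15 / 118063232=-0.00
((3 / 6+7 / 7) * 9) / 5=27 / 10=2.70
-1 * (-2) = 2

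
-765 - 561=-1326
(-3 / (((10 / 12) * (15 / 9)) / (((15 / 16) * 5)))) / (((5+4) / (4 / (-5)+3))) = -99 / 40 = -2.48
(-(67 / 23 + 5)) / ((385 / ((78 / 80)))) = -507 / 25300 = -0.02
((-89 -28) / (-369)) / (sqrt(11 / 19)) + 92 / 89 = 13 * sqrt(209) / 451 + 92 / 89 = 1.45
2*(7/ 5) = 14/ 5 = 2.80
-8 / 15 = -0.53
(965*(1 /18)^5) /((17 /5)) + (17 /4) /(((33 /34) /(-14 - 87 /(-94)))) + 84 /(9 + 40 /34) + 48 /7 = -847475603846233 /20111577327072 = -42.14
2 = 2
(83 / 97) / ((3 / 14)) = 1162 / 291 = 3.99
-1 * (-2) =2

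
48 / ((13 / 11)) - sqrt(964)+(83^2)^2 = 616958701 / 13 - 2* sqrt(241) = 47458330.57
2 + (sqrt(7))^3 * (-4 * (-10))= 2 + 280 * sqrt(7)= 742.81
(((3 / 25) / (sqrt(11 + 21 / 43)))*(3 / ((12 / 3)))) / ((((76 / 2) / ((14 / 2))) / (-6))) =-189*sqrt(21242) / 938600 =-0.03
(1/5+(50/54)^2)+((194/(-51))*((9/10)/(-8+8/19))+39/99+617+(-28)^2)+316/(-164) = 626431697707/447139440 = 1400.98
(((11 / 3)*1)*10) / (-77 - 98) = -22 / 105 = -0.21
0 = 0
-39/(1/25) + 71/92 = -89629/92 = -974.23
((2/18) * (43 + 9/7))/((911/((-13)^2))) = 52390/57393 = 0.91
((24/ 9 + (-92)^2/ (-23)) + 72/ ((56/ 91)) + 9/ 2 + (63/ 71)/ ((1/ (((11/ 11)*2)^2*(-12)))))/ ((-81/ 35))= 123.76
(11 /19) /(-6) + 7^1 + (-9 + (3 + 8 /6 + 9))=427 /38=11.24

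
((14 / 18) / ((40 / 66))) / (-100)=-0.01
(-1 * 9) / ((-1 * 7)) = 9 / 7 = 1.29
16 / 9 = 1.78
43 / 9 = 4.78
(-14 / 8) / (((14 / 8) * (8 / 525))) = -525 / 8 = -65.62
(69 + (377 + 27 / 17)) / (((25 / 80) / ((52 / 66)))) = 3165344 / 2805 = 1128.46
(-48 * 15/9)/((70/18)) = -144/7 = -20.57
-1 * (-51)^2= -2601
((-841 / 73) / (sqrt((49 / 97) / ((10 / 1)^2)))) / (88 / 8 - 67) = 4205 * sqrt(97) / 14308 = 2.89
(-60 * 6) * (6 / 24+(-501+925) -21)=-145170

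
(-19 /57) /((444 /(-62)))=31 /666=0.05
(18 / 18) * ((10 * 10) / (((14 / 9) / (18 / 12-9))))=-3375 / 7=-482.14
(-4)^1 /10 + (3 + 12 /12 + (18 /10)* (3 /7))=153 /35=4.37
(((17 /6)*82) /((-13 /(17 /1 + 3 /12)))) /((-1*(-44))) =-16031 /2288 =-7.01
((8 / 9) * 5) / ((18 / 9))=20 / 9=2.22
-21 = -21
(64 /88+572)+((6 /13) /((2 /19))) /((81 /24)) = 738772 /1287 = 574.03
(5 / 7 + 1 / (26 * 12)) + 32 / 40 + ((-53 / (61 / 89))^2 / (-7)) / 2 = -17293408729 / 40633320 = -425.60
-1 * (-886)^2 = -784996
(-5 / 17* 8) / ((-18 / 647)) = 12940 / 153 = 84.58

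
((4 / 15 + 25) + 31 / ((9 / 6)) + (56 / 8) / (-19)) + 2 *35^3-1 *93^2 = 21986771 / 285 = 77146.56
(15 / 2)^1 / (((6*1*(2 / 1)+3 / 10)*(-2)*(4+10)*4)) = -0.01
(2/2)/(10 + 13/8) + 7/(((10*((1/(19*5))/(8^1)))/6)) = 296864/93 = 3192.09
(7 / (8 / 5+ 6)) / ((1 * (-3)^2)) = 35 / 342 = 0.10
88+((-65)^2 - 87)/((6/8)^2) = 67000/9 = 7444.44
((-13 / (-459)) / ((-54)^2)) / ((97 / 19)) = 247 / 129829068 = 0.00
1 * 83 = 83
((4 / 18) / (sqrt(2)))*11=11*sqrt(2) / 9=1.73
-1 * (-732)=732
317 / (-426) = -317 / 426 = -0.74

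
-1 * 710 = -710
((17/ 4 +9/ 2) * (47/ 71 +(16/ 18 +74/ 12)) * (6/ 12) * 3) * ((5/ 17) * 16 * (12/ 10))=690410/ 1207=572.00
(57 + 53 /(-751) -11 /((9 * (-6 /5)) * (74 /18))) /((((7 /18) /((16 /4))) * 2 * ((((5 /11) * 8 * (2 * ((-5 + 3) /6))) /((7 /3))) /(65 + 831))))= -35232833328 /138935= -253592.21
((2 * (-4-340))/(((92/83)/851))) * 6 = -3169272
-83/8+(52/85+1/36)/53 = -3361321/324360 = -10.36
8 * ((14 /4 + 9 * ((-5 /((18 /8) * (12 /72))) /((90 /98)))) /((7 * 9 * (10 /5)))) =-218 /27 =-8.07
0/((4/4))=0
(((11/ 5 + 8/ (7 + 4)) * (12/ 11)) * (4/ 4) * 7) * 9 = 121716/ 605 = 201.18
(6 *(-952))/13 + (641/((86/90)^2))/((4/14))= 96997299/48074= 2017.67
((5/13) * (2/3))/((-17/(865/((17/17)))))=-8650/663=-13.05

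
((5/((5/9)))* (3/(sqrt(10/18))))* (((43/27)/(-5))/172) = -3* sqrt(5)/100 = -0.07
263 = 263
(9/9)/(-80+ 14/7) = -1/78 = -0.01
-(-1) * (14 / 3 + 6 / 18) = 5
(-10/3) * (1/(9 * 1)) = -0.37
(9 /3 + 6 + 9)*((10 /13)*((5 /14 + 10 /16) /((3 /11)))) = 49.86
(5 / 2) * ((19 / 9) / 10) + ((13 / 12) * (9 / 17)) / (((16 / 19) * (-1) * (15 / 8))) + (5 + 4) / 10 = 1303 / 1224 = 1.06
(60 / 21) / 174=0.02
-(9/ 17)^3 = -729/ 4913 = -0.15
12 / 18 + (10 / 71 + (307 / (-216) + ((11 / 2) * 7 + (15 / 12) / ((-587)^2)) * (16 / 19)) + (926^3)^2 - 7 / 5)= 316502997723635330110024342613 / 502009467480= 630472168806746206.41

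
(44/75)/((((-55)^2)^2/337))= 1348/62390625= 0.00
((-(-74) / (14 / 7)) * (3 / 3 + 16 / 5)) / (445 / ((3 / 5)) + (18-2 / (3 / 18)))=2331 / 11215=0.21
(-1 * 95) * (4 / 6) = -190 / 3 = -63.33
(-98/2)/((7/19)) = -133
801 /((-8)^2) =801 /64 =12.52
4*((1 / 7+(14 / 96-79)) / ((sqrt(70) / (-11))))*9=872751*sqrt(70) / 1960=3725.49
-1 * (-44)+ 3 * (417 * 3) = 3797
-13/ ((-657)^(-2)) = -5611437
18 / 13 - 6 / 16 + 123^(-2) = 1588649 / 1573416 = 1.01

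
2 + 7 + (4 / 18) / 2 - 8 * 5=-278 / 9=-30.89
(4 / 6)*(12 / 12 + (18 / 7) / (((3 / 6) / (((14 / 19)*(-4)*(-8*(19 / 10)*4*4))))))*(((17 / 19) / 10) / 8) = 313429 / 11400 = 27.49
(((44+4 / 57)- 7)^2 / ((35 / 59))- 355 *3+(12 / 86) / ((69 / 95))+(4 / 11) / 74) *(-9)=-11265.32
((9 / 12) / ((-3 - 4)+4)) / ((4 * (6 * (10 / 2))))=-1 / 480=-0.00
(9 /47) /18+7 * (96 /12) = 5265 /94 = 56.01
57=57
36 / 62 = 18 / 31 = 0.58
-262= -262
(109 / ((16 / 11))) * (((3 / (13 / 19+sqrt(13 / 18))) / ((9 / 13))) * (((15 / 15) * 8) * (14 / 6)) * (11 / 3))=-22803781 / 381+33328603 * sqrt(26) / 2286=14488.41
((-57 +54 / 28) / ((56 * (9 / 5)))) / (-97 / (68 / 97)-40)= 21845 / 7131852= 0.00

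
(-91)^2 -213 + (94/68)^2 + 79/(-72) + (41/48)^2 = 5373153809/665856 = 8069.54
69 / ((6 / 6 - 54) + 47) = -23 / 2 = -11.50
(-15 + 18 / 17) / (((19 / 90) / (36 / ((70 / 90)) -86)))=2622.62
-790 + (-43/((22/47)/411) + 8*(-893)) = -1005179/22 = -45689.95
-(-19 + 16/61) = 18.74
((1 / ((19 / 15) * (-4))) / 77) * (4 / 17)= -15 / 24871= -0.00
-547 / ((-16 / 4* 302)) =547 / 1208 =0.45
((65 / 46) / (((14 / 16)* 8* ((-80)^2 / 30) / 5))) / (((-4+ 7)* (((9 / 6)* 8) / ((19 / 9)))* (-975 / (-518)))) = 703 / 4769280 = 0.00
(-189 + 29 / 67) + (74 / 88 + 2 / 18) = -4977805 / 26532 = -187.62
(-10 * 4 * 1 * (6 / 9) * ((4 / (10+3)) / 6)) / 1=-1.37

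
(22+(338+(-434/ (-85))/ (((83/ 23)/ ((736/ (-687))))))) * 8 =13899966784/ 4846785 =2867.87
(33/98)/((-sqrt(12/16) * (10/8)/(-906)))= 281.82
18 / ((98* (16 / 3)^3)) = 243 / 200704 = 0.00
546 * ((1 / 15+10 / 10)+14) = 41132 / 5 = 8226.40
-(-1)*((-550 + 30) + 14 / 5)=-2586 / 5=-517.20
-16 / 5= -3.20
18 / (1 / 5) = 90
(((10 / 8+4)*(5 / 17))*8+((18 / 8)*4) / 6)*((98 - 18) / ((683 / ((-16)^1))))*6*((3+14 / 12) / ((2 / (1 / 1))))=-3768000 / 11611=-324.52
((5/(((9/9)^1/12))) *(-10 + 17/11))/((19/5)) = -27900/209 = -133.49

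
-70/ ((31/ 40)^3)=-4480000/ 29791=-150.38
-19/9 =-2.11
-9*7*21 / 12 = -441 / 4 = -110.25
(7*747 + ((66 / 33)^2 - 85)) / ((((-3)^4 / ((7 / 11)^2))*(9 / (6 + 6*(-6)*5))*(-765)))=0.65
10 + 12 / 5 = 62 / 5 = 12.40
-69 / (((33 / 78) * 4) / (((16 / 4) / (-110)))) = 897 / 605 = 1.48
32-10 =22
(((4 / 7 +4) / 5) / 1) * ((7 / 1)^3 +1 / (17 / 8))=186848 / 595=314.03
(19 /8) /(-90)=-19 /720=-0.03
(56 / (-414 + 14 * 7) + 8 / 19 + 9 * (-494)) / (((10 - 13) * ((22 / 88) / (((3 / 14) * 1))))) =13346160 / 10507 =1270.22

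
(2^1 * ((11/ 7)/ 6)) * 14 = 22/ 3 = 7.33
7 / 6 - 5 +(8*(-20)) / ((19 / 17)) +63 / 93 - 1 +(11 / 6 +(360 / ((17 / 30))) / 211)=-301001656 / 2112743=-142.47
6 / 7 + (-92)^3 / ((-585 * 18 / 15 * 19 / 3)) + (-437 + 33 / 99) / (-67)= 190290952 / 1042587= 182.52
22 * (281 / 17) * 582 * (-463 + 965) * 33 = 59603208984 / 17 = 3506071116.71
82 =82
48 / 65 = 0.74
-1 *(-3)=3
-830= -830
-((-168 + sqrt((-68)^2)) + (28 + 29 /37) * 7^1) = -3755 /37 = -101.49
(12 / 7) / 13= 12 / 91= 0.13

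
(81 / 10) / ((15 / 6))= 3.24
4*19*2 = 152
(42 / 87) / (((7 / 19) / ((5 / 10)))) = 19 / 29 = 0.66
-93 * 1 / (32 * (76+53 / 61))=-1891 / 50016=-0.04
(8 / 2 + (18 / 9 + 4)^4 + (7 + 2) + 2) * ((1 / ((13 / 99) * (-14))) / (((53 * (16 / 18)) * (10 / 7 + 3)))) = -1168101 / 341744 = -3.42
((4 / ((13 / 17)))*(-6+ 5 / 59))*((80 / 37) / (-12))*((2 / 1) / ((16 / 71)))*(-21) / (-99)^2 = -29487010 / 278142579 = -0.11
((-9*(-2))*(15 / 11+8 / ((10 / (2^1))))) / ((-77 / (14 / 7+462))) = -1361376 / 4235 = -321.46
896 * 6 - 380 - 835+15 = 4176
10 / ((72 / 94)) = 235 / 18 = 13.06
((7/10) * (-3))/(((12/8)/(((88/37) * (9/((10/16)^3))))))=-2838528/23125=-122.75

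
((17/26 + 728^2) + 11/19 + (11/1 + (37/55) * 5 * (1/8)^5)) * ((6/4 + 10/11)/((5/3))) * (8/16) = 1500512010894345/3917348864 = 383042.73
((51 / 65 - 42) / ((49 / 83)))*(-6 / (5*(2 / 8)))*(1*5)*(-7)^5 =-28160658.83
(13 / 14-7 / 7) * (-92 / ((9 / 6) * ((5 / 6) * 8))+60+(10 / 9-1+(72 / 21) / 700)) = -561349 / 154350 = -3.64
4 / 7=0.57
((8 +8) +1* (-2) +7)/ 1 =21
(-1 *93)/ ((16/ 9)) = -52.31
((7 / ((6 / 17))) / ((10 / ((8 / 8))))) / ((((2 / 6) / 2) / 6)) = 357 / 5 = 71.40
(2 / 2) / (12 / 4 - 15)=-1 / 12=-0.08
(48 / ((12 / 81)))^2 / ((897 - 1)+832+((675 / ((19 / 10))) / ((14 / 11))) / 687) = 355250448 / 5849119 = 60.74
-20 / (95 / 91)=-364 / 19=-19.16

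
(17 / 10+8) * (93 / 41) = 22.00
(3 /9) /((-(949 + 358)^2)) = -0.00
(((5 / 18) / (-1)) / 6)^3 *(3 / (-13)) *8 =125 / 682344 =0.00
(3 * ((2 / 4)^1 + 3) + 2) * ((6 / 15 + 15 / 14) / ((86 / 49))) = 3605 / 344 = 10.48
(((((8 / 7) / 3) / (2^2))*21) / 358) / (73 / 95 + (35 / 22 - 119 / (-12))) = 12540 / 27555439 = 0.00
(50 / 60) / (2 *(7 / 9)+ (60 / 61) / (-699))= 213195 / 397604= 0.54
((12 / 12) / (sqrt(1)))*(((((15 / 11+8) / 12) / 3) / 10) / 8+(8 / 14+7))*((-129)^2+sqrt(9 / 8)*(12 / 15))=1679761*sqrt(2) / 369600+3105878089 / 24640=126056.67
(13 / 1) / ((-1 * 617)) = -13 / 617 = -0.02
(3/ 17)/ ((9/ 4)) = 0.08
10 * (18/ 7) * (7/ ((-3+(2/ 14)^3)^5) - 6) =-311472386708031405/ 2009109568358144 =-155.03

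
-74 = -74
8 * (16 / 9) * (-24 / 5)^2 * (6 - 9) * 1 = -983.04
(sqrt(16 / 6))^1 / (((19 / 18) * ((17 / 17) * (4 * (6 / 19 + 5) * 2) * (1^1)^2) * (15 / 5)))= 0.01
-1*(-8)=8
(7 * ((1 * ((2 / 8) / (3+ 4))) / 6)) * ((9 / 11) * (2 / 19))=3 / 836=0.00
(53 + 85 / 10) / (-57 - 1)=-123 / 116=-1.06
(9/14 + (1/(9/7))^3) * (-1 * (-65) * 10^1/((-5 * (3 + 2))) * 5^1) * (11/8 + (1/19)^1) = -206.63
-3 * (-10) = 30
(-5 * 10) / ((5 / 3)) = -30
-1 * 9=-9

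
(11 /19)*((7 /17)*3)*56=12936 /323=40.05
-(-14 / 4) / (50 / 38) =133 / 50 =2.66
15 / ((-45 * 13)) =-1 / 39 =-0.03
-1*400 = -400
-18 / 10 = -9 / 5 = -1.80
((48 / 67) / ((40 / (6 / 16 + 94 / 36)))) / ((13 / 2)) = 43 / 5226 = 0.01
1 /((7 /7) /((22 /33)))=0.67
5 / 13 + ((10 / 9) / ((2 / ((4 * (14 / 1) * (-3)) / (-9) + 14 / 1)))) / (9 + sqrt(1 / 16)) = 30475 / 12987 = 2.35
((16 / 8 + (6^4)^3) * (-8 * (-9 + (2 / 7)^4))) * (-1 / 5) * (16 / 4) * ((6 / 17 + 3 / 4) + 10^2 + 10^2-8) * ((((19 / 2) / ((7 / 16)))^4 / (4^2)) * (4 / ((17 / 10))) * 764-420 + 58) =-5034046270733647524905010626592 / 8330137445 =-604317312165747527459.32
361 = 361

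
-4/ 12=-1/ 3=-0.33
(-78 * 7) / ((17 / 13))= -7098 / 17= -417.53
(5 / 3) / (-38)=-5 / 114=-0.04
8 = 8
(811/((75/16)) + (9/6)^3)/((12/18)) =105833/400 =264.58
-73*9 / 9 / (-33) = 2.21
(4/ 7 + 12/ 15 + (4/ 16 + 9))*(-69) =-732.88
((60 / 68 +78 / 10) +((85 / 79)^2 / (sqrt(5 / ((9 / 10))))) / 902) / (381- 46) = 867*sqrt(2) / 754337188 +738 / 28475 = 0.03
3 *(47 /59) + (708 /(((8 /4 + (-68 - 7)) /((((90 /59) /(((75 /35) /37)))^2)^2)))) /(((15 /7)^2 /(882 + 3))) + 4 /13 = -14859475498862773 /16517345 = -899628572.20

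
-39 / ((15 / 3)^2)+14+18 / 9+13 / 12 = 4657 / 300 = 15.52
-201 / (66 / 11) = -67 / 2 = -33.50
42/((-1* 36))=-7/6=-1.17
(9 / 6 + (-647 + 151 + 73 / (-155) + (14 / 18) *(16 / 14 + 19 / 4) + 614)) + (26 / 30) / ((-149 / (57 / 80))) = 685135649 / 5542800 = 123.61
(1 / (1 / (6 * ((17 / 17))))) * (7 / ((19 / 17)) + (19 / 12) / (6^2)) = 37.84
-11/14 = -0.79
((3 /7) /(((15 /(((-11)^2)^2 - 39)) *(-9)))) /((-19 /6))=4172 /285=14.64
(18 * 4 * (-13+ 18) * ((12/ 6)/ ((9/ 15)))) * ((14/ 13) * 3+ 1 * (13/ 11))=757200/ 143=5295.10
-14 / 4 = -7 / 2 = -3.50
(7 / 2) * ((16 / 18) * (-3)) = -28 / 3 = -9.33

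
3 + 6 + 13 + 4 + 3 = 29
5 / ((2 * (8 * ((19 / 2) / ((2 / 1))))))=5 / 76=0.07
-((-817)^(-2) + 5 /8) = -3337453 /5339912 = -0.63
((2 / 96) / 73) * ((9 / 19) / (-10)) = -3 / 221920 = -0.00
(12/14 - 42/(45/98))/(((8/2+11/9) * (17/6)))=-171252/27965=-6.12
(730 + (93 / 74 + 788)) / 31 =112425 / 2294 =49.01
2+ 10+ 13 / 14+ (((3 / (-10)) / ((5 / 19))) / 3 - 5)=1321 / 175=7.55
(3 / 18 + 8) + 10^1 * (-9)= -491 / 6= -81.83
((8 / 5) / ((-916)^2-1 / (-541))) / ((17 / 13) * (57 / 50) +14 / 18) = 5063760 / 6024095700487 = 0.00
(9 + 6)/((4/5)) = 18.75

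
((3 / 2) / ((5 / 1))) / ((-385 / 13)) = -39 / 3850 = -0.01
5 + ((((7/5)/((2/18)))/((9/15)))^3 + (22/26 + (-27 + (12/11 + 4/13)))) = 1321498/143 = 9241.24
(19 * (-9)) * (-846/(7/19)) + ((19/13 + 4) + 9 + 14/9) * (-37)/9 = 2893847296/7371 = 392599.01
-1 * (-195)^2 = -38025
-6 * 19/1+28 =-86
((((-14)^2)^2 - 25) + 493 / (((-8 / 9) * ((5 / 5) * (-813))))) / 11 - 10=3480.15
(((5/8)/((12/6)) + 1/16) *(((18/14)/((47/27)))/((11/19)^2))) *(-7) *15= -3947535/45496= -86.77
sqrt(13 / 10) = sqrt(130) / 10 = 1.14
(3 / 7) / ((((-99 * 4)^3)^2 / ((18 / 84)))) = 1 / 41990851534528512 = 0.00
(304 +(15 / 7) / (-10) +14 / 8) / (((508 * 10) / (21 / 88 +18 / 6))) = 487635 / 2503424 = 0.19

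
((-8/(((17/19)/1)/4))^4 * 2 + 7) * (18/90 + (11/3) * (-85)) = -425624698070336/417605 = -1019204027.90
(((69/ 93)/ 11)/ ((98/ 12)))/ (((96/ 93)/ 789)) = 54441/ 8624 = 6.31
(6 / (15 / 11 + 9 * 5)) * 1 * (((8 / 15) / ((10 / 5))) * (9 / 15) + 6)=1694 / 2125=0.80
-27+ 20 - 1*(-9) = 2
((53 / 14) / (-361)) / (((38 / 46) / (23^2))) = -644851 / 96026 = -6.72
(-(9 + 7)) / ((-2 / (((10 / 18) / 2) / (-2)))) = -1.11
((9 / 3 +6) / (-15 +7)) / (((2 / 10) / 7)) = -315 / 8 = -39.38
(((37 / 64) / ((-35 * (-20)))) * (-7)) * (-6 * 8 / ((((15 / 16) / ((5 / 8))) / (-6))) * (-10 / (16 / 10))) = 111 / 16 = 6.94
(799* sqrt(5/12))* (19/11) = 15181* sqrt(15)/66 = 890.84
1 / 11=0.09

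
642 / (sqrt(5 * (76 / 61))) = 321 * sqrt(5795) / 95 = 257.22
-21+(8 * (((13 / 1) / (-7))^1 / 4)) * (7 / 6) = -76 / 3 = -25.33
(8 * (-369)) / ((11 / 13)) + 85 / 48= -1841113 / 528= -3486.96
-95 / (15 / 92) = -1748 / 3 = -582.67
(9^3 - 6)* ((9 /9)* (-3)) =-2169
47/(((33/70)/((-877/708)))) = -1442665/11682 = -123.49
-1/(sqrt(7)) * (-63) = 9 * sqrt(7) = 23.81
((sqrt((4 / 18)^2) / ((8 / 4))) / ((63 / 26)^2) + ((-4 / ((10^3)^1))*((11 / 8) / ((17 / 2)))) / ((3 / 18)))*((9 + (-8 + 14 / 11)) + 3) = 132449003 / 1669956750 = 0.08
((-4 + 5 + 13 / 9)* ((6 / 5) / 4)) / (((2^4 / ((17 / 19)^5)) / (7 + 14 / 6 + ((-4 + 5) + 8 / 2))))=671592361 / 1782791280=0.38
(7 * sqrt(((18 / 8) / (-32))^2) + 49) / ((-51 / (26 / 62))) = -82355 / 202368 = -0.41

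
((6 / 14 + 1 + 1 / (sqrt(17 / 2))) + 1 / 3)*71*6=426*sqrt(34) / 17 + 5254 / 7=896.69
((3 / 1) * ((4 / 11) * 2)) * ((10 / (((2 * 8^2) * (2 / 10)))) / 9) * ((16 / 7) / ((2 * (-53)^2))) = 25 / 648879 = 0.00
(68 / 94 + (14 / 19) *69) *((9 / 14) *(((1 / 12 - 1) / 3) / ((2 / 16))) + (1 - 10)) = -3407552 / 6251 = -545.12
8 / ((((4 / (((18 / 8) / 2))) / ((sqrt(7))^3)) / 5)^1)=315* sqrt(7) / 4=208.35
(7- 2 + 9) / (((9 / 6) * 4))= 7 / 3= 2.33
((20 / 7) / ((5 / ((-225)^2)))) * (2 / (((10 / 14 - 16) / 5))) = -2025000 / 107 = -18925.23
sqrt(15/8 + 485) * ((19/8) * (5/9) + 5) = 455 * sqrt(7790)/288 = 139.44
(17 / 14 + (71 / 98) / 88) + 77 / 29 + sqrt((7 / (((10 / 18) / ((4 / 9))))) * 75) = 969795 / 250096 + 2 * sqrt(105) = 24.37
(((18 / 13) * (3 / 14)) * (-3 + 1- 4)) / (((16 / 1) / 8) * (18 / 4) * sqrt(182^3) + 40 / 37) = 29970 / 7604208832129- 998001 * sqrt(182) / 167125468838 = -0.00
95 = 95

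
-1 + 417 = 416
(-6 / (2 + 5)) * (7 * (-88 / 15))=176 / 5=35.20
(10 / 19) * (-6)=-60 / 19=-3.16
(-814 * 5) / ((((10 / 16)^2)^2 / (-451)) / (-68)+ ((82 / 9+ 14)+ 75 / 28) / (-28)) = 225464619663360 / 51023425367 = 4418.85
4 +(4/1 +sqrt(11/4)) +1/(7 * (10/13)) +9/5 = sqrt(11)/2 +699/70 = 11.64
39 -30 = 9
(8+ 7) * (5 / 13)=75 / 13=5.77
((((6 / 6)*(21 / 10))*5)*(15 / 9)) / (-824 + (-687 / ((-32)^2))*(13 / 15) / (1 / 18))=-44800 / 2136233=-0.02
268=268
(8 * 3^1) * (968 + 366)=32016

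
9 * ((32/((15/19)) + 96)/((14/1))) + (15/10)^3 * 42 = 32133/140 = 229.52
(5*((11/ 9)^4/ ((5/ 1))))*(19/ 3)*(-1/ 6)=-278179/ 118098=-2.36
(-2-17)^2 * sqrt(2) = 510.53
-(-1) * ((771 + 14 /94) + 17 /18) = 653191 /846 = 772.09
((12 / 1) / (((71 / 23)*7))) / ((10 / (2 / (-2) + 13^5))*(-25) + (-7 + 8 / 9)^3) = -541343736 / 222475526875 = -0.00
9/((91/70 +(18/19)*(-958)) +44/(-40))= -855/86201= -0.01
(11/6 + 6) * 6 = 47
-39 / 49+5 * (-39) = -9594 / 49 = -195.80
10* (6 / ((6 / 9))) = 90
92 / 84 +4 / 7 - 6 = -13 / 3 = -4.33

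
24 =24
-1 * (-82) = 82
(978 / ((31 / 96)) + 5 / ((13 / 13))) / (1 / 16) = 1504688 / 31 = 48538.32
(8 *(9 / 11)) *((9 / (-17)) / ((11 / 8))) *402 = -2083968 / 2057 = -1013.11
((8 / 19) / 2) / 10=2 / 95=0.02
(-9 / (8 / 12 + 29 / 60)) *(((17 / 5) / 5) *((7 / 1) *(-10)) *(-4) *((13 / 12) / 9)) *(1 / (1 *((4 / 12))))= -12376 / 23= -538.09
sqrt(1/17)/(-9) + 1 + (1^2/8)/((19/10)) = 81/76-sqrt(17)/153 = 1.04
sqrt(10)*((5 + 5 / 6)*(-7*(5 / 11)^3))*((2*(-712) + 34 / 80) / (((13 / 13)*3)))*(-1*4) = -38752875*sqrt(10) / 5324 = -23017.91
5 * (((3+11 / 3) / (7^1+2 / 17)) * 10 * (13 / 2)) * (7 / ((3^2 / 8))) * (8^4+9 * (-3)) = 25178972000 / 3267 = 7707062.14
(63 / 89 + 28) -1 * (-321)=31124 / 89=349.71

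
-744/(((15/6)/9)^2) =-241056/25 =-9642.24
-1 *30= -30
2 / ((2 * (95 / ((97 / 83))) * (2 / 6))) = 291 / 7885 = 0.04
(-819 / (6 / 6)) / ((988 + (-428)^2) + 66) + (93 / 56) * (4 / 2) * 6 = 12847734 / 644833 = 19.92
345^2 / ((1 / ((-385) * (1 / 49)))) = -6546375 / 7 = -935196.43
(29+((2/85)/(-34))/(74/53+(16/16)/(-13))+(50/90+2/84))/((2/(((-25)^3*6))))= -566591009375/408646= -1386508.15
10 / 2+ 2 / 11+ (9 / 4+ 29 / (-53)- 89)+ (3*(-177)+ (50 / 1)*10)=-263785 / 2332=-113.12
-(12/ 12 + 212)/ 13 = -213/ 13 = -16.38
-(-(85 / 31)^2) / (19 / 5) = 36125 / 18259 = 1.98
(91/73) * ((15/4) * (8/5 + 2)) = 2457/146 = 16.83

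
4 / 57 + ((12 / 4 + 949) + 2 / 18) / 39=163279 / 6669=24.48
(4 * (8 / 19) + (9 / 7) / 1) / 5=79 / 133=0.59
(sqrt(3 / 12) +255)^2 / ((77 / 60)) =559545 / 11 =50867.73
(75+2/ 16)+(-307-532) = -6111/ 8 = -763.88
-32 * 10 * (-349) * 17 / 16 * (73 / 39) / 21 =8662180 / 819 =10576.53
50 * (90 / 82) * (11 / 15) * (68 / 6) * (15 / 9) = 93500 / 123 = 760.16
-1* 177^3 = -5545233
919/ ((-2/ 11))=-10109/ 2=-5054.50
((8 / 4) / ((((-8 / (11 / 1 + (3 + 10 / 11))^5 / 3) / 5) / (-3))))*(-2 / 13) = -2669326871040 / 2093663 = -1274955.36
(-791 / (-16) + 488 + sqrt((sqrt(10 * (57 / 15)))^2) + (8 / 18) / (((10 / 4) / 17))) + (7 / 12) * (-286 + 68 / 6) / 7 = sqrt(38) + 124217 / 240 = 523.74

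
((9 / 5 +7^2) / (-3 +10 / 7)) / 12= -2.69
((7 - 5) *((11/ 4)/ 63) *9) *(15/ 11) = 15/ 14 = 1.07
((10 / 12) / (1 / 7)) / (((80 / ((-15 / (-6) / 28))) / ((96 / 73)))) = 5 / 584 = 0.01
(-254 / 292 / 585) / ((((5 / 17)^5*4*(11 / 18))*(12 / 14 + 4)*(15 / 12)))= -74250169 / 1631093750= -0.05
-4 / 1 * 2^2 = -16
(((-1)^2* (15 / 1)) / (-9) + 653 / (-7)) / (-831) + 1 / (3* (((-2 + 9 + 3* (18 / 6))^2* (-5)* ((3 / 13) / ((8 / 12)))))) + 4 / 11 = 175859683 / 368565120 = 0.48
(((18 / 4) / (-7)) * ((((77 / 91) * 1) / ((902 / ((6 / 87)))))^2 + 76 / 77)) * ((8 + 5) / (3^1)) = -54473497803 / 19811886094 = -2.75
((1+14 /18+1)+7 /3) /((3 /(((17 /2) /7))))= 391 /189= 2.07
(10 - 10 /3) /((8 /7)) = 35 /6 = 5.83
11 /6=1.83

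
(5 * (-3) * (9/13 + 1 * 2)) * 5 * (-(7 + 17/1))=63000/13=4846.15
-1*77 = -77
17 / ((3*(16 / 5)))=85 / 48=1.77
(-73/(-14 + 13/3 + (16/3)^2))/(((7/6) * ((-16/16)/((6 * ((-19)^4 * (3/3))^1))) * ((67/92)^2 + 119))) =8696343266496/398949005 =21798.13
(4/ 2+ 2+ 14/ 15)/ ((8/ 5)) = 37/ 12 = 3.08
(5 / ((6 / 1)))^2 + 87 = 3157 / 36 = 87.69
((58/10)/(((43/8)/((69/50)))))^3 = 512768384064/155287109375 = 3.30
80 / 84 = 20 / 21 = 0.95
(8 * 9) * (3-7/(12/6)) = -36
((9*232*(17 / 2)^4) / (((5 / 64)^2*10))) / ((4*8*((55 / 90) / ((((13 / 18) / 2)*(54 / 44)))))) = 61211538648 / 15125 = 4047043.88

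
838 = 838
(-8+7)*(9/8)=-9/8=-1.12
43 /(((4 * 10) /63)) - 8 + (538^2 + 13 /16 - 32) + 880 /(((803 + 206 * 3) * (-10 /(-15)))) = 32907343663 /113680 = 289473.47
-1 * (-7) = 7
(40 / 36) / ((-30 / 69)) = -23 / 9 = -2.56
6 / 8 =0.75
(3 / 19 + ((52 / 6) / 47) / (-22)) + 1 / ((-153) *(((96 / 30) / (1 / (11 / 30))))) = 192297 / 1335928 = 0.14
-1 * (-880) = 880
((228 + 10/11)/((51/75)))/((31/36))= 2266200/5797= 390.93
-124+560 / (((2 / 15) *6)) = 576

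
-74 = -74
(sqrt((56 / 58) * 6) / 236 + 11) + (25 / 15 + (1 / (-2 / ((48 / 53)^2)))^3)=sqrt(1218) / 3422 + 837659251478 / 66493083387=12.61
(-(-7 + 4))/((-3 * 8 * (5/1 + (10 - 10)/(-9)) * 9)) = -1/360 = -0.00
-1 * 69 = -69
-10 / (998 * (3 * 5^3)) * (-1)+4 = 149701 / 37425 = 4.00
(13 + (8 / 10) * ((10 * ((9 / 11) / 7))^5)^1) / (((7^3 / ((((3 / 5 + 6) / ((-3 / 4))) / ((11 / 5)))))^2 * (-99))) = -638593824656 / 31526594479402407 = -0.00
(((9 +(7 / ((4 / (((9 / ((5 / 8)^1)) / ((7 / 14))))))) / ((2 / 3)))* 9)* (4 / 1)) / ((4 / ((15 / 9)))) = 1269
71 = 71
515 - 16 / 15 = 7709 / 15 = 513.93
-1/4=-0.25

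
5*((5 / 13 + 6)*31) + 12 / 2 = 12943 / 13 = 995.62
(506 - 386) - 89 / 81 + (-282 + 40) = -9971 / 81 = -123.10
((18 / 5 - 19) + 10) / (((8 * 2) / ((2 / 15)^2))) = -3 / 500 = -0.01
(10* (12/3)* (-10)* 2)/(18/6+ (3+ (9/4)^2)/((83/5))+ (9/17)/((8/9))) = -18060800/92139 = -196.02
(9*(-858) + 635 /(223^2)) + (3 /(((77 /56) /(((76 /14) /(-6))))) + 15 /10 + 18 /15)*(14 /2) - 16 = -7732.91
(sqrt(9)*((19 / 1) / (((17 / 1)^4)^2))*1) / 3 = 19 / 6975757441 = 0.00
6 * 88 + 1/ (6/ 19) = 3187/ 6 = 531.17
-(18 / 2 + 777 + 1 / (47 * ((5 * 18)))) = -3324781 / 4230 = -786.00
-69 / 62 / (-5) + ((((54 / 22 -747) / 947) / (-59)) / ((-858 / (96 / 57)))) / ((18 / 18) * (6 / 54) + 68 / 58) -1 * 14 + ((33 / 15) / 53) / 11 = -1947613966553069 / 141401275841870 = -13.77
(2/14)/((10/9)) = 9/70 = 0.13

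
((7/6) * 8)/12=7/9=0.78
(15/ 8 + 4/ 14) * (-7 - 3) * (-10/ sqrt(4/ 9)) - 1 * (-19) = 9607/ 28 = 343.11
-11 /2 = -5.50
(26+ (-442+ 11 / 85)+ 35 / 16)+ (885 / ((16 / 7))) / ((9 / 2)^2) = -14488343 / 36720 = -394.56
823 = 823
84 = 84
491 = 491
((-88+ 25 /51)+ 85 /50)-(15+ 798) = -898.81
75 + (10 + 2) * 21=327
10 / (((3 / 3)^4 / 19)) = 190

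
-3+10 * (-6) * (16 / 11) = -993 / 11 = -90.27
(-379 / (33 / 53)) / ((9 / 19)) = -381653 / 297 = -1285.03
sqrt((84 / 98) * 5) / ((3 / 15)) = 5 * sqrt(210) / 7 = 10.35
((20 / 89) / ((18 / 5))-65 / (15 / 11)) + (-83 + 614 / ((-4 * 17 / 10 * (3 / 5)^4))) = -101390317 / 122553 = -827.32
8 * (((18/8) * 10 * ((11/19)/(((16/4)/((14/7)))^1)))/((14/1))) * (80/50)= 792/133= 5.95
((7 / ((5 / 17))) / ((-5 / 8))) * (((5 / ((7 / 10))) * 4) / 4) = -272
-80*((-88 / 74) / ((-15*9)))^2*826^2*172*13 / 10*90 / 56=-1521986.26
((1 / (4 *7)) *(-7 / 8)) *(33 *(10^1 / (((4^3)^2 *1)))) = -165 / 65536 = -0.00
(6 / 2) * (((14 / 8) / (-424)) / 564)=-7 / 318848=-0.00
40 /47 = 0.85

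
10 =10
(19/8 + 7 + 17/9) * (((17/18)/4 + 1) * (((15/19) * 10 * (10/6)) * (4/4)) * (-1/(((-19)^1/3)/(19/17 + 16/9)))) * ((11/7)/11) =3996912125/334049184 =11.97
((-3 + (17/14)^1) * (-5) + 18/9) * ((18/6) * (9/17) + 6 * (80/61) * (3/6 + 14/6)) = 222903/854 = 261.01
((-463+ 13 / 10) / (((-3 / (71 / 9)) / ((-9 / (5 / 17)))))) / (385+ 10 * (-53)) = 1857573 / 7250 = 256.22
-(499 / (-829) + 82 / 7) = -64485 / 5803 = -11.11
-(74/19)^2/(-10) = 2738/1805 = 1.52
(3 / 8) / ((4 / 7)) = 21 / 32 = 0.66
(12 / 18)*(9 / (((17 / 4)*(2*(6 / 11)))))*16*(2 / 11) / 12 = 16 / 51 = 0.31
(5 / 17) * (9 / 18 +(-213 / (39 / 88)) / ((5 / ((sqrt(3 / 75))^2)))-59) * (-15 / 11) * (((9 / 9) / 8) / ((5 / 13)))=607863 / 74800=8.13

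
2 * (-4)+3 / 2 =-13 / 2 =-6.50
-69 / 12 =-23 / 4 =-5.75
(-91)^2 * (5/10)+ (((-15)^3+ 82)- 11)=836.50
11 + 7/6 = 73/6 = 12.17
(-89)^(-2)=1 /7921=0.00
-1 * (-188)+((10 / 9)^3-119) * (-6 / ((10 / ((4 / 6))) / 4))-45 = 1207243 / 3645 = 331.21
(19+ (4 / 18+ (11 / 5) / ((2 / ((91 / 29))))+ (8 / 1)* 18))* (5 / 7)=435019 / 3654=119.05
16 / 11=1.45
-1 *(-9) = 9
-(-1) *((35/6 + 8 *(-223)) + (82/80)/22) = -4694237/2640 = -1778.12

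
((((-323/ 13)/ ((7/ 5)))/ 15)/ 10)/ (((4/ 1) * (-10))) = 323/ 109200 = 0.00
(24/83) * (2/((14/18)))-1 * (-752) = 437344/581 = 752.74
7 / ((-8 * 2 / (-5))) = 35 / 16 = 2.19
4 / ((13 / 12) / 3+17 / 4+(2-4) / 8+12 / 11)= 1584 / 2159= 0.73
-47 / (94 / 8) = -4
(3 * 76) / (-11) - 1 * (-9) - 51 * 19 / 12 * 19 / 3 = -69055 / 132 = -523.14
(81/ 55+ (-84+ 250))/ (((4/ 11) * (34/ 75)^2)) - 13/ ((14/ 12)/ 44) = 56667057/ 32368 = 1750.71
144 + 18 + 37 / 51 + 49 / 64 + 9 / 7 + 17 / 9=166.67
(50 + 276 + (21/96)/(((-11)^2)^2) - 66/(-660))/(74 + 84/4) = 40205729/11712800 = 3.43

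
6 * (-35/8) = -105/4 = -26.25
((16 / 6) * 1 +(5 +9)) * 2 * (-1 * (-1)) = 100 / 3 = 33.33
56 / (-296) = -7 / 37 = -0.19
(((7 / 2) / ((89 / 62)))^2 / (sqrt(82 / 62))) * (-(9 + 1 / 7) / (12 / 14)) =-1506848 * sqrt(1271) / 974283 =-55.14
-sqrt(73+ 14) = -9.33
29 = 29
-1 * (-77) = 77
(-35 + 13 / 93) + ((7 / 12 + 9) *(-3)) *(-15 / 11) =17777 / 4092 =4.34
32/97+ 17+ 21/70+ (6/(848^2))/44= 135271373999/7672839680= 17.63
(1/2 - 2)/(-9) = 1/6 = 0.17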